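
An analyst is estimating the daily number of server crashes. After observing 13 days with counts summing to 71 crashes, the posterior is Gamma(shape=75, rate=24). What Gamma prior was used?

A Gamma(α, β) prior (rate parametrization) on a Poisson rate with n observations summing to S gives posterior Gamma(α+S, β+n).
So α = 75 − 71 = 4 and β = 24 − 13 = 11.

Gamma(shape=4, rate=11)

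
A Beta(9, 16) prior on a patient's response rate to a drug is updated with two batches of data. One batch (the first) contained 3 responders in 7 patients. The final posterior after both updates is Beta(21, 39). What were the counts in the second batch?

9 responders and 19 non-responders

Because Beta–binomial updating is additive in the counts, the combined data contributed (α_post−α_prior, β_post−β_prior) successes and failures.
Total across both batches: 21−9=12 responders, 39−16=23 non-responders.
Subtract the first batch: 12−3=9 responders and 23−4=19 non-responders.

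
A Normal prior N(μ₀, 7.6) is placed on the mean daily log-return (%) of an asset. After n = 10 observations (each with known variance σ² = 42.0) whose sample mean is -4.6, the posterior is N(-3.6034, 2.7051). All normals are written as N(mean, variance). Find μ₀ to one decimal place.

The posterior mean is a precision-weighted average: μ_n = (τ₀μ₀ + τ_data·x̄)/(τ₀+τ_data), with τ₀=1/σ₀² and τ_data=n/σ².
Here τ₀ = 1/7.6 = 0.131579 and τ_data = 10/42.0 = 0.238095, so τ_n = 0.369674.
Rearranging for μ₀: μ₀ = (μ_n·τ_n − τ_data·x̄)/τ₀ = (-3.6034·0.369674 − 0.238095·-4.6) / 0.131579 = -0.236846/0.131579 ≈ -1.8.

μ₀ = -1.8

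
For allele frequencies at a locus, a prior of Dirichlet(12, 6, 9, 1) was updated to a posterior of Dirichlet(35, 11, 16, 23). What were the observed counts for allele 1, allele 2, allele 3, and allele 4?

counts (23, 5, 7, 22)

For a Dirichlet(α) prior with multinomial counts c, the posterior is Dirichlet(α + c) componentwise.
Counts are posterior − prior componentwise: 35−12=23, 11−6=5, 16−9=7, 23−1=22.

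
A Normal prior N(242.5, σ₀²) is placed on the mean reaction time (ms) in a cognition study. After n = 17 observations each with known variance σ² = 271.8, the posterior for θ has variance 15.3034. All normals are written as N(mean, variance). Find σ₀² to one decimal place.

σ₀² = 357.3

For the Normal–Normal model with known σ², precisions add: τ_n = τ₀ + n/σ².
So 1/σ₀² = 1/15.3034 − 17/271.8 = 0.065345 − 0.062546 = 0.002799.
Hence σ₀² = 1/0.002799 ≈ 357.3.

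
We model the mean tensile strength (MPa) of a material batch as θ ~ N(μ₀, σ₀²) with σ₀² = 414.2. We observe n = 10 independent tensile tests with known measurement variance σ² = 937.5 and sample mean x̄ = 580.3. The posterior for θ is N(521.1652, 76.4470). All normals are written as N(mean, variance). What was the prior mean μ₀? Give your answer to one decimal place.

μ₀ = 259.9

The posterior mean is a precision-weighted average: μ_n = (τ₀μ₀ + τ_data·x̄)/(τ₀+τ_data), with τ₀=1/σ₀² and τ_data=n/σ².
Here τ₀ = 1/414.2 = 0.002414 and τ_data = 10/937.5 = 0.010667, so τ_n = 0.013081.
Rearranging for μ₀: μ₀ = (μ_n·τ_n − τ_data·x̄)/τ₀ = (521.1652·0.013081 − 0.010667·580.3) / 0.002414 = 0.627302/0.002414 ≈ 259.9.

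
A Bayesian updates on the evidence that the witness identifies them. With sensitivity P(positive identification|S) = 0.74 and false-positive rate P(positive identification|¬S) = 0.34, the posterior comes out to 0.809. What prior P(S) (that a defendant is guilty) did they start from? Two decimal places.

Bayes' rule in odds form gives O(S|E) = O(S)·[P(E|S)/P(E|¬S)], hence O(S) = O(S|E)/LR.
Posterior odds = 0.809/(1−0.809) = 4.2356. LR = 0.74/0.34 = 2.1765.
Prior odds = 4.2356/2.1765 = 1.9461, so P(S) = 1.9461/(1+1.9461) ≈ 0.66.

P(S) = 0.66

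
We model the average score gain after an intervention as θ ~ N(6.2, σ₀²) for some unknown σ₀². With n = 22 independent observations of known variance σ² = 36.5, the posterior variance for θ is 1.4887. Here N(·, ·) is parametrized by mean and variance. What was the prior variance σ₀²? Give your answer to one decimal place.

For the Normal–Normal model with known σ², precisions add: τ_n = τ₀ + n/σ².
So 1/σ₀² = 1/1.4887 − 22/36.5 = 0.671727 − 0.602740 = 0.068987.
Hence σ₀² = 1/0.068987 ≈ 14.5.

σ₀² = 14.5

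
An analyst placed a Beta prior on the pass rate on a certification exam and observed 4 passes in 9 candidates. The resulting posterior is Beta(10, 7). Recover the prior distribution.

Beta(6, 2)

Beta is conjugate to the binomial likelihood: posterior = Beta(a+s, b+f).
Subtract the data counts: 10−4=6, 7−5=2.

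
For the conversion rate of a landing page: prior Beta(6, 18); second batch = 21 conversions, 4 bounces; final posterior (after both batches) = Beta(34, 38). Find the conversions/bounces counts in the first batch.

7 conversions and 16 bounces

Sequential conjugate updates are equivalent to a single update on the pooled data, so total successes = posterior α − prior α and total failures = posterior β − prior β.
Total across both batches: 34−6=28 conversions, 38−18=20 bounces.
Subtract the second batch: 28−21=7 conversions and 20−4=16 bounces.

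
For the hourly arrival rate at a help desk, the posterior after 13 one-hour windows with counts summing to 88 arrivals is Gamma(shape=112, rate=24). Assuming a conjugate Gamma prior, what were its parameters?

A Gamma(α, β) prior (rate parametrization) on a Poisson rate with n observations summing to S gives posterior Gamma(α+S, β+n).
So α = 112 − 88 = 24 and β = 24 − 13 = 11.

Gamma(shape=24, rate=11)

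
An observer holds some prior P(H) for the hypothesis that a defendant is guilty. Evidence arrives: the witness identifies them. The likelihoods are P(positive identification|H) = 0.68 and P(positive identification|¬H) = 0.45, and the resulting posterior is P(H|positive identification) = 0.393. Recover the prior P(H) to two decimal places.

P(H) = 0.30

Bayes' rule in odds form gives O(H|E) = O(H)·[P(E|H)/P(E|¬H)], hence O(H) = O(H|E)/LR.
Posterior odds = 0.393/(1−0.393) = 0.6474. LR = 0.68/0.45 = 1.5111.
Prior odds = 0.6474/1.5111 = 0.4284, so P(H) = 0.4284/(1+0.4284) ≈ 0.30.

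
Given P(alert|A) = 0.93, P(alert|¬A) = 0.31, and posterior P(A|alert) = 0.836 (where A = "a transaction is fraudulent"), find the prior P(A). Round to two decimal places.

P(A) = 0.63

Bayes' rule in odds form gives O(A|E) = O(A)·[P(E|A)/P(E|¬A)], hence O(A) = O(A|E)/LR.
Posterior odds = 0.836/(1−0.836) = 5.0976. LR = 0.93/0.31 = 3.0000.
Prior odds = 5.0976/3.0000 = 1.6992, so P(A) = 1.6992/(1+1.6992) ≈ 0.63.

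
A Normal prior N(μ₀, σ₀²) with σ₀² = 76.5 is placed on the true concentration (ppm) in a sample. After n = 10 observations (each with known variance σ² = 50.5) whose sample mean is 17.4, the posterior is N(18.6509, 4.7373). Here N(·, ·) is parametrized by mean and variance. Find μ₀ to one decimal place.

With known observation variance, the Normal–Normal posterior has precision τ_n = τ₀ + n/σ² and mean μ_n = (τ₀μ₀ + (n/σ²)x̄)/τ_n.
Here τ₀ = 1/76.5 = 0.013072 and τ_data = 10/50.5 = 0.198020, so τ_n = 0.211092.
Rearranging for μ₀: μ₀ = (μ_n·τ_n − τ_data·x̄)/τ₀ = (18.6509·0.211092 − 0.198020·17.4) / 0.013072 = 0.491508/0.013072 ≈ 37.6.

μ₀ = 37.6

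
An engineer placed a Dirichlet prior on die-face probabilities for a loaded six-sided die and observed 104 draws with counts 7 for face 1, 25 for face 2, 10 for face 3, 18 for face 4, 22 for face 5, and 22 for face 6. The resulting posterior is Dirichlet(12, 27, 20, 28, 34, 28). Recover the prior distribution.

Dirichlet(5, 2, 10, 10, 12, 6)

For a Dirichlet(α) prior with multinomial counts c, the posterior is Dirichlet(α + c) componentwise.
Subtract each count from the matching posterior parameter: 12−7=5, 27−25=2, 20−10=10, 28−18=10, 34−22=12, 28−22=6.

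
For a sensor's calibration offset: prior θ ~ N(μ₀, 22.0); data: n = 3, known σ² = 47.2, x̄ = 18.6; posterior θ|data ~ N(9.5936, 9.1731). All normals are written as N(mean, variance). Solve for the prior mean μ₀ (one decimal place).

μ₀ = -3.0

The posterior mean is a precision-weighted average: μ_n = (τ₀μ₀ + τ_data·x̄)/(τ₀+τ_data), with τ₀=1/σ₀² and τ_data=n/σ².
Here τ₀ = 1/22.0 = 0.045455 and τ_data = 3/47.2 = 0.063559, so τ_n = 0.109014.
Rearranging for μ₀: μ₀ = (μ_n·τ_n − τ_data·x̄)/τ₀ = (9.5936·0.109014 − 0.063559·18.6) / 0.045455 = -0.136361/0.045455 ≈ -3.0.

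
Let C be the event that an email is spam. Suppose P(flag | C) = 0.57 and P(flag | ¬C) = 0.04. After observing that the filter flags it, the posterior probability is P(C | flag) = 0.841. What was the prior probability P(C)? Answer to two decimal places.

Bayes' rule in odds form gives O(C|E) = O(C)·[P(E|C)/P(E|¬C)], hence O(C) = O(C|E)/LR.
Posterior odds = 0.841/(1−0.841) = 5.2893. LR = 0.57/0.04 = 14.2500.
Prior odds = 5.2893/14.2500 = 0.3712, so P(C) = 0.3712/(1+0.3712) ≈ 0.27.

P(C) = 0.27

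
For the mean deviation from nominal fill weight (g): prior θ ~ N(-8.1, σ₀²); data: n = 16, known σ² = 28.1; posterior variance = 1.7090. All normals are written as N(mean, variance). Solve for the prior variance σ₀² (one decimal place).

σ₀² = 63.5

Posterior precision equals prior precision plus data precision: 1/σ_n² = 1/σ₀² + n/σ².
So 1/σ₀² = 1/1.7090 − 16/28.1 = 0.585138 − 0.569395 = 0.015743.
Hence σ₀² = 1/0.015743 ≈ 63.5.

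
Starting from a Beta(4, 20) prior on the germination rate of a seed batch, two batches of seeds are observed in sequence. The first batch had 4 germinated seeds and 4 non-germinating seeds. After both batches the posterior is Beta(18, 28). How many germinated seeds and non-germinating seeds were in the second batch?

Sequential conjugate updates are equivalent to a single update on the pooled data, so total successes = posterior α − prior α and total failures = posterior β − prior β.
Total across both batches: 18−4=14 germinated seeds, 28−20=8 non-germinating seeds.
Subtract the first batch: 14−4=10 germinated seeds and 8−4=4 non-germinating seeds.

10 germinated seeds and 4 non-germinating seeds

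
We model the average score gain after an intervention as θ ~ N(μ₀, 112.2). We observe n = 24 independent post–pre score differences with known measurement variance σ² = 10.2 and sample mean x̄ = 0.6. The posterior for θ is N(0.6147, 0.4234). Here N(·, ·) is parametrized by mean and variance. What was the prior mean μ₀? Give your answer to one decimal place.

The posterior mean is a precision-weighted average: μ_n = (τ₀μ₀ + τ_data·x̄)/(τ₀+τ_data), with τ₀=1/σ₀² and τ_data=n/σ².
Here τ₀ = 1/112.2 = 0.008913 and τ_data = 24/10.2 = 2.352941, so τ_n = 2.361854.
Rearranging for μ₀: μ₀ = (μ_n·τ_n − τ_data·x̄)/τ₀ = (0.6147·2.361854 − 2.352941·0.6) / 0.008913 = 0.040067/0.008913 ≈ 4.5.

μ₀ = 4.5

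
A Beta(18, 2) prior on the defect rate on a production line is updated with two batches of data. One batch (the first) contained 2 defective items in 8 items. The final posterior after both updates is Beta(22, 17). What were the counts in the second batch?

Because Beta–binomial updating is additive in the counts, the combined data contributed (α_post−α_prior, β_post−β_prior) successes and failures.
Total across both batches: 22−18=4 defective items, 17−2=15 good items.
Subtract the first batch: 4−2=2 defective items and 15−6=9 good items.

2 defective items and 9 good items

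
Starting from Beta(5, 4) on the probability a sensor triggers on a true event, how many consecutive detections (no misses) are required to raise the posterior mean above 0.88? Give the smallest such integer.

After k detections and 0 misses the posterior is Beta(5+k, 4), with mean (5+k)/(5+4+k).
Set (5+k)/(9+k) > 0.88 and solve: k > (0.88·9 − 5)/(1 − 0.88) = 24.333.
The smallest integer exceeding 24.333 is 25.

k = 25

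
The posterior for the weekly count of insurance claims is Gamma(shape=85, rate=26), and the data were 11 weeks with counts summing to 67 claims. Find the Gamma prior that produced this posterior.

Gamma–Poisson conjugacy: posterior shape = α + Σxᵢ, posterior rate = β + n.
So α = 85 − 67 = 18 and β = 26 − 11 = 15.

Gamma(shape=18, rate=15)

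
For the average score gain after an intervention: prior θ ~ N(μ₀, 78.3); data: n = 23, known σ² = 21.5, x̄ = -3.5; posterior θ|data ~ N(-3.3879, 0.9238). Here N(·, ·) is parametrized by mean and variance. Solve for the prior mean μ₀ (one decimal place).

μ₀ = 6.0

The posterior mean is a precision-weighted average: μ_n = (τ₀μ₀ + τ_data·x̄)/(τ₀+τ_data), with τ₀=1/σ₀² and τ_data=n/σ².
Here τ₀ = 1/78.3 = 0.012771 and τ_data = 23/21.5 = 1.069767, so τ_n = 1.082538.
Rearranging for μ₀: μ₀ = (μ_n·τ_n − τ_data·x̄)/τ₀ = (-3.3879·1.082538 − 1.069767·-3.5) / 0.012771 = 0.076654/0.012771 ≈ 6.0.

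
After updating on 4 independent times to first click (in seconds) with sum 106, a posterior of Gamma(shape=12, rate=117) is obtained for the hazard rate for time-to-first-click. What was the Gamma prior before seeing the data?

Gamma–exponential conjugacy: posterior shape = α + n, posterior rate = β + Σtᵢ.
So α = 12 − 4 = 8 and β = 117 − 106 = 11.

Gamma(shape=8, rate=11)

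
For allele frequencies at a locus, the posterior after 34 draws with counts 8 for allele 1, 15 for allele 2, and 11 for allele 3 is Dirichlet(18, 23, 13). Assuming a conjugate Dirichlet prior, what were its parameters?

Dirichlet(10, 8, 2)

For a Dirichlet(α) prior with multinomial counts c, the posterior is Dirichlet(α + c) componentwise.
Subtract each count from the matching posterior parameter: 18−8=10, 23−15=8, 13−11=2.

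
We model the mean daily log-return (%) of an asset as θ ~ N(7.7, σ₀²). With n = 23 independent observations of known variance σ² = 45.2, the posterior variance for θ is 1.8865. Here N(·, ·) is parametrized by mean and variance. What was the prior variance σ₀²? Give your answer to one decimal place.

σ₀² = 47.1

Posterior precision equals prior precision plus data precision: 1/σ_n² = 1/σ₀² + n/σ².
So 1/σ₀² = 1/1.8865 − 23/45.2 = 0.530082 − 0.508850 = 0.021232.
Hence σ₀² = 1/0.021232 ≈ 47.1.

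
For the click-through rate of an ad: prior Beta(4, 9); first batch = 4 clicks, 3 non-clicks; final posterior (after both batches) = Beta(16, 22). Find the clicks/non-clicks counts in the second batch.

8 clicks and 10 non-clicks

Sequential conjugate updates are equivalent to a single update on the pooled data, so total successes = posterior α − prior α and total failures = posterior β − prior β.
Total across both batches: 16−4=12 clicks, 22−9=13 non-clicks.
Subtract the first batch: 12−4=8 clicks and 13−3=10 non-clicks.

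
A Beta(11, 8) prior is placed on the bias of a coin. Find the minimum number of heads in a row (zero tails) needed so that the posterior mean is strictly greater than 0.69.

k = 7

After k heads and 0 tails the posterior is Beta(11+k, 8), with mean (11+k)/(11+8+k).
Set (11+k)/(19+k) > 0.69 and solve: k > (0.69·19 − 11)/(1 − 0.69) = 6.806.
The smallest integer exceeding 6.806 is 7, and checking k=7: (18)/(26) = 0.6923 > 0.69.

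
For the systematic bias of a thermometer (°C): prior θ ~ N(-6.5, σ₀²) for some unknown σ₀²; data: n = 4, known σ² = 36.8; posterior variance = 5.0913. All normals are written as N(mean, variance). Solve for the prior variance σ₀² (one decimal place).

σ₀² = 11.4

For the Normal–Normal model with known σ², precisions add: τ_n = τ₀ + n/σ².
So 1/σ₀² = 1/5.0913 − 4/36.8 = 0.196413 − 0.108696 = 0.087717.
Hence σ₀² = 1/0.087717 ≈ 11.4.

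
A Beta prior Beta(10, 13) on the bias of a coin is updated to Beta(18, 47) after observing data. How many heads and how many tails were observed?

8 heads and 34 tails

A Beta(α, β) prior with s successes and f failures in binomial data gives a Beta(α+s, β+f) posterior.
So s = 18 − 10 = 8 and f = 47 − 13 = 34.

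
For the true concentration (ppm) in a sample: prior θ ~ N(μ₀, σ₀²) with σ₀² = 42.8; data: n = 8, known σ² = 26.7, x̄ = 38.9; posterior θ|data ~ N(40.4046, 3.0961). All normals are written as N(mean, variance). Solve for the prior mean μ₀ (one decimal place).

μ₀ = 59.7

The posterior mean is a precision-weighted average: μ_n = (τ₀μ₀ + τ_data·x̄)/(τ₀+τ_data), with τ₀=1/σ₀² and τ_data=n/σ².
Here τ₀ = 1/42.8 = 0.023364 and τ_data = 8/26.7 = 0.299625, so τ_n = 0.322989.
Rearranging for μ₀: μ₀ = (μ_n·τ_n − τ_data·x̄)/τ₀ = (40.4046·0.322989 − 0.299625·38.9) / 0.023364 = 1.394829/0.023364 ≈ 59.7.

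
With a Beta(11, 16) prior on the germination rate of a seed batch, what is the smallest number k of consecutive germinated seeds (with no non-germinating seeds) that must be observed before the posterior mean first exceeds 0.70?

k = 27

After k germinated seeds and 0 non-germinating seeds the posterior is Beta(11+k, 16), with mean (11+k)/(11+16+k).
Set (11+k)/(27+k) > 0.70 and solve: k > (0.70·27 − 11)/(1 − 0.70) = 26.333.
The smallest integer exceeding 26.333 is 27, and checking k=27: (38)/(54) = 0.7037 > 0.70.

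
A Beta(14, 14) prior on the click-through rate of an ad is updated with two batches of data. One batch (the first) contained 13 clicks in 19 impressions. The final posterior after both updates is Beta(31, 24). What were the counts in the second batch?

Because Beta–binomial updating is additive in the counts, the combined data contributed (α_post−α_prior, β_post−β_prior) successes and failures.
Total across both batches: 31−14=17 clicks, 24−14=10 non-clicks.
Subtract the first batch: 17−13=4 clicks and 10−6=4 non-clicks.

4 clicks and 4 non-clicks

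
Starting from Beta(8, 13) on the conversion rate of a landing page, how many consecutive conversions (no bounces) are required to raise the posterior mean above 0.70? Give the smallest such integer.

k = 23

After k conversions and 0 bounces the posterior is Beta(8+k, 13), with mean (8+k)/(8+13+k).
Set (8+k)/(21+k) > 0.70 and solve: k > (0.70·21 − 8)/(1 − 0.70) = 22.333.
The smallest integer exceeding 22.333 is 23.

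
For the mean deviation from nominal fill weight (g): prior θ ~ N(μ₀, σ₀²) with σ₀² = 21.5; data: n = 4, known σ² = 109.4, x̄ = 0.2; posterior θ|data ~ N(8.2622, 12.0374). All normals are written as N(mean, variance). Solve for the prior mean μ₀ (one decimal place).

With known observation variance, the Normal–Normal posterior has precision τ_n = τ₀ + n/σ² and mean μ_n = (τ₀μ₀ + (n/σ²)x̄)/τ_n.
Here τ₀ = 1/21.5 = 0.046512 and τ_data = 4/109.4 = 0.036563, so τ_n = 0.083075.
Rearranging for μ₀: μ₀ = (μ_n·τ_n − τ_data·x̄)/τ₀ = (8.2622·0.083075 − 0.036563·0.2) / 0.046512 = 0.679070/0.046512 ≈ 14.6.

μ₀ = 14.6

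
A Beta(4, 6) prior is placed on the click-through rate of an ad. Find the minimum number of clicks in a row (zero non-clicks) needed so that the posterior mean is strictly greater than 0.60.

After k clicks and 0 non-clicks the posterior is Beta(4+k, 6), with mean (4+k)/(4+6+k).
Set (4+k)/(10+k) > 0.60 and solve: k > (0.60·10 − 4)/(1 − 0.60) = 5.000.
The smallest integer exceeding 5.000 is 6, and checking k=6: (10)/(16) = 0.6250 > 0.60.

k = 6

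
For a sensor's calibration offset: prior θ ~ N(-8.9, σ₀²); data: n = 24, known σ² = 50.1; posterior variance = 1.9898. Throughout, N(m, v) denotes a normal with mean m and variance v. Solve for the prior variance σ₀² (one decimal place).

For the Normal–Normal model with known σ², precisions add: τ_n = τ₀ + n/σ².
So 1/σ₀² = 1/1.9898 − 24/50.1 = 0.502563 − 0.479042 = 0.023521.
Hence σ₀² = 1/0.023521 ≈ 42.5.

σ₀² = 42.5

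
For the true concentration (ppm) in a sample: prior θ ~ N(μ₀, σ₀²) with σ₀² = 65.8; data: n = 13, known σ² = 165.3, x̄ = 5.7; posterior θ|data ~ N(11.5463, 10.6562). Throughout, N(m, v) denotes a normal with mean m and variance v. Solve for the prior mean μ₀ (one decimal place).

μ₀ = 41.8

The posterior mean is a precision-weighted average: μ_n = (τ₀μ₀ + τ_data·x̄)/(τ₀+τ_data), with τ₀=1/σ₀² and τ_data=n/σ².
Here τ₀ = 1/65.8 = 0.015198 and τ_data = 13/165.3 = 0.078645, so τ_n = 0.093843.
Rearranging for μ₀: μ₀ = (μ_n·τ_n − τ_data·x̄)/τ₀ = (11.5463·0.093843 − 0.078645·5.7) / 0.015198 = 0.635263/0.015198 ≈ 41.8.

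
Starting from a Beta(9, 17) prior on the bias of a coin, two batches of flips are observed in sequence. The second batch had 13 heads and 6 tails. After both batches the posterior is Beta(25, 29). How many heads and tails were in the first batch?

3 heads and 6 tails

Because Beta–binomial updating is additive in the counts, the combined data contributed (α_post−α_prior, β_post−β_prior) successes and failures.
Total across both batches: 25−9=16 heads, 29−17=12 tails.
Subtract the second batch: 16−13=3 heads and 12−6=6 tails.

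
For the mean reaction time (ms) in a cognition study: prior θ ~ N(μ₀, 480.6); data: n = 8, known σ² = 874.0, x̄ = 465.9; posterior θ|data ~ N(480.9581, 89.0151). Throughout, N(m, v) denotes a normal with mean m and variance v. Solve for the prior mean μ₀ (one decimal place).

The posterior mean is a precision-weighted average: μ_n = (τ₀μ₀ + τ_data·x̄)/(τ₀+τ_data), with τ₀=1/σ₀² and τ_data=n/σ².
Here τ₀ = 1/480.6 = 0.002081 and τ_data = 8/874.0 = 0.009153, so τ_n = 0.011234.
Rearranging for μ₀: μ₀ = (μ_n·τ_n − τ_data·x̄)/τ₀ = (480.9581·0.011234 − 0.009153·465.9) / 0.002081 = 1.138701/0.002081 ≈ 547.2.

μ₀ = 547.2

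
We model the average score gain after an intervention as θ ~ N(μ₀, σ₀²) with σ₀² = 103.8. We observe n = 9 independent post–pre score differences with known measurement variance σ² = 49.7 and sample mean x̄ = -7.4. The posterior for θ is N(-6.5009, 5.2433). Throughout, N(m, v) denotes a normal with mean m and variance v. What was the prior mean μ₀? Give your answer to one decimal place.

With known observation variance, the Normal–Normal posterior has precision τ_n = τ₀ + n/σ² and mean μ_n = (τ₀μ₀ + (n/σ²)x̄)/τ_n.
Here τ₀ = 1/103.8 = 0.009634 and τ_data = 9/49.7 = 0.181087, so τ_n = 0.190721.
Rearranging for μ₀: μ₀ = (μ_n·τ_n − τ_data·x̄)/τ₀ = (-6.5009·0.190721 − 0.181087·-7.4) / 0.009634 = 0.100186/0.009634 ≈ 10.4.

μ₀ = 10.4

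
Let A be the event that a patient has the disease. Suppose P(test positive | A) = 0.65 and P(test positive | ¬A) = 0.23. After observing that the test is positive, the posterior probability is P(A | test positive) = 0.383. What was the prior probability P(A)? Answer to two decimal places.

Bayes' rule in odds form gives O(A|E) = O(A)·[P(E|A)/P(E|¬A)], hence O(A) = O(A|E)/LR.
Posterior odds = 0.383/(1−0.383) = 0.6207. LR = 0.65/0.23 = 2.8261.
Prior odds = 0.6207/2.8261 = 0.2196, so P(A) = 0.2196/(1+0.2196) ≈ 0.18.

P(A) = 0.18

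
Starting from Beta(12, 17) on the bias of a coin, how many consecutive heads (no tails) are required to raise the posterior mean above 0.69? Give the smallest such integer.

k = 26

After k heads and 0 tails the posterior is Beta(12+k, 17), with mean (12+k)/(12+17+k).
Set (12+k)/(29+k) > 0.69 and solve: k > (0.69·29 − 12)/(1 − 0.69) = 25.839.
The smallest integer exceeding 25.839 is 26, and checking k=26: (38)/(55) = 0.6909 > 0.69.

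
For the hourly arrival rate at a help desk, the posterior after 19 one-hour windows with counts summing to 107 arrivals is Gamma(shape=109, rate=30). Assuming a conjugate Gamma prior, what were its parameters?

Gamma(shape=2, rate=11)

Gamma–Poisson conjugacy: posterior shape = α + Σxᵢ, posterior rate = β + n.
So α = 109 − 107 = 2 and β = 30 − 19 = 11.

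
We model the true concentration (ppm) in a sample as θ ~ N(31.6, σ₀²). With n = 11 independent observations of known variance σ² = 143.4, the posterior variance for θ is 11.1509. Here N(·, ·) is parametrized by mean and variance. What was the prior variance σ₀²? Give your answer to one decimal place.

For the Normal–Normal model with known σ², precisions add: τ_n = τ₀ + n/σ².
So 1/σ₀² = 1/11.1509 − 11/143.4 = 0.089679 − 0.076709 = 0.012970.
Hence σ₀² = 1/0.012970 ≈ 77.1.

σ₀² = 77.1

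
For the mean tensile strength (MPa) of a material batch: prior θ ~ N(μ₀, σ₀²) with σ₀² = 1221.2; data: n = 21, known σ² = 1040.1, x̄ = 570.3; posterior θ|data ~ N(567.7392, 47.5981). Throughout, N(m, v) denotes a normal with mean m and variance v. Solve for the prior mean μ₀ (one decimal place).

With known observation variance, the Normal–Normal posterior has precision τ_n = τ₀ + n/σ² and mean μ_n = (τ₀μ₀ + (n/σ²)x̄)/τ_n.
Here τ₀ = 1/1221.2 = 0.000819 and τ_data = 21/1040.1 = 0.020190, so τ_n = 0.021009.
Rearranging for μ₀: μ₀ = (μ_n·τ_n − τ_data·x̄)/τ₀ = (567.7392·0.021009 − 0.020190·570.3) / 0.000819 = 0.413276/0.000819 ≈ 504.6.

μ₀ = 504.6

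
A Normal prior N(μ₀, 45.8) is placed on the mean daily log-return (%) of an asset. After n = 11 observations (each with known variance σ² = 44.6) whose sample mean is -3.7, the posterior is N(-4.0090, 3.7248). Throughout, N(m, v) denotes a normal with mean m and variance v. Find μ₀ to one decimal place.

With known observation variance, the Normal–Normal posterior has precision τ_n = τ₀ + n/σ² and mean μ_n = (τ₀μ₀ + (n/σ²)x̄)/τ_n.
Here τ₀ = 1/45.8 = 0.021834 and τ_data = 11/44.6 = 0.246637, so τ_n = 0.268471.
Rearranging for μ₀: μ₀ = (μ_n·τ_n − τ_data·x̄)/τ₀ = (-4.0090·0.268471 − 0.246637·-3.7) / 0.021834 = -0.163743/0.021834 ≈ -7.5.

μ₀ = -7.5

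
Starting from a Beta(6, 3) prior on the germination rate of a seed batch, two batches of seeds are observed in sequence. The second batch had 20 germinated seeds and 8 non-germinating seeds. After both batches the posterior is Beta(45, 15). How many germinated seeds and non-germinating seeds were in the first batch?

19 germinated seeds and 4 non-germinating seeds

Sequential conjugate updates are equivalent to a single update on the pooled data, so total successes = posterior α − prior α and total failures = posterior β − prior β.
Total across both batches: 45−6=39 germinated seeds, 15−3=12 non-germinating seeds.
Subtract the second batch: 39−20=19 germinated seeds and 12−8=4 non-germinating seeds.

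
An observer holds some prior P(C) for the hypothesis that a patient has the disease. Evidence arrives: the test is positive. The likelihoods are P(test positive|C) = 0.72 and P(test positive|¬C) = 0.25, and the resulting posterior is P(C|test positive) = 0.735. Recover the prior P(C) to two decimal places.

P(C) = 0.49

In odds form, posterior odds = prior odds × likelihood ratio, so prior odds = posterior odds ÷ LR.
Posterior odds = 0.735/(1−0.735) = 2.7736. LR = 0.72/0.25 = 2.8800.
Prior odds = 2.7736/2.8800 = 0.9631, so P(C) = 0.9631/(1+0.9631) ≈ 0.49.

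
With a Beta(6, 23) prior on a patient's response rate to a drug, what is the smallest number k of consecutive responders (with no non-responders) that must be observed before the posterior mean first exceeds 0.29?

After k responders and 0 non-responders the posterior is Beta(6+k, 23), with mean (6+k)/(6+23+k).
Set (6+k)/(29+k) > 0.29 and solve: k > (0.29·29 − 6)/(1 − 0.29) = 3.394.
The smallest integer exceeding 3.394 is 4, and checking k=4: (10)/(33) = 0.3030 > 0.29.

k = 4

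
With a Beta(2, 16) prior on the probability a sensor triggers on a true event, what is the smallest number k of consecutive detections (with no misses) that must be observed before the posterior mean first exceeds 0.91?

k = 160

After k detections and 0 misses the posterior is Beta(2+k, 16), with mean (2+k)/(2+16+k).
Set (2+k)/(18+k) > 0.91 and solve: k > (0.91·18 − 2)/(1 − 0.91) = 159.778.
The smallest integer exceeding 159.778 is 160.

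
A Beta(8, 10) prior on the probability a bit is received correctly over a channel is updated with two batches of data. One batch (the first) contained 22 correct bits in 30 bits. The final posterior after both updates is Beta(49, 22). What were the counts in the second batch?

19 correct bits and 4 errors

Because Beta–binomial updating is additive in the counts, the combined data contributed (α_post−α_prior, β_post−β_prior) successes and failures.
Total across both batches: 49−8=41 correct bits, 22−10=12 errors.
Subtract the first batch: 41−22=19 correct bits and 12−8=4 errors.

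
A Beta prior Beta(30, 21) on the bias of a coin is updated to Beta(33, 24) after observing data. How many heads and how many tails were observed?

Under Beta–binomial conjugacy the posterior parameters are (a+s, b+f).
Match parameters: s=33−30=3, f=24−21=3.

3 heads and 3 tails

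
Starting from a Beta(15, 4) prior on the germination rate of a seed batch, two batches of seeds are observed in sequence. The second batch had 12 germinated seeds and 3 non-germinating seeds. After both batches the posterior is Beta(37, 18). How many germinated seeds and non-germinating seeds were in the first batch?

Sequential conjugate updates are equivalent to a single update on the pooled data, so total successes = posterior α − prior α and total failures = posterior β − prior β.
Total across both batches: 37−15=22 germinated seeds, 18−4=14 non-germinating seeds.
Subtract the second batch: 22−12=10 germinated seeds and 14−3=11 non-germinating seeds.

10 germinated seeds and 11 non-germinating seeds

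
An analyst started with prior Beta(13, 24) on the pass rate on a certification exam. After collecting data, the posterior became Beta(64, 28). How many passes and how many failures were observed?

51 passes and 4 failures

A Beta(a, b) prior with s successes and f failures in binomial data gives a Beta(a+s, b+f) posterior.
So s = 64 − 13 = 51 and f = 28 − 24 = 4.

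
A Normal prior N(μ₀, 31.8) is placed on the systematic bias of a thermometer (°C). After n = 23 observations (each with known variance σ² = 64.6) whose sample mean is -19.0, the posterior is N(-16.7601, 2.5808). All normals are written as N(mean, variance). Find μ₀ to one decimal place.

μ₀ = 8.6

With known observation variance, the Normal–Normal posterior has precision τ_n = τ₀ + n/σ² and mean μ_n = (τ₀μ₀ + (n/σ²)x̄)/τ_n.
Here τ₀ = 1/31.8 = 0.031447 and τ_data = 23/64.6 = 0.356037, so τ_n = 0.387484.
Rearranging for μ₀: μ₀ = (μ_n·τ_n − τ_data·x̄)/τ₀ = (-16.7601·0.387484 − 0.356037·-19.0) / 0.031447 = 0.270432/0.031447 ≈ 8.6.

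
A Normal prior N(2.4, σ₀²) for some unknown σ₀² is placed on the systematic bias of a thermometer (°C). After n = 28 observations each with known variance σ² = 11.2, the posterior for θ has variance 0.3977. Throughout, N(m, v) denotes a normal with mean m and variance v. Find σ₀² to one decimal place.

σ₀² = 69.2

Posterior precision equals prior precision plus data precision: 1/σ_n² = 1/σ₀² + n/σ².
So 1/σ₀² = 1/0.3977 − 28/11.2 = 2.514458 − 2.500000 = 0.014458.
Hence σ₀² = 1/0.014458 ≈ 69.2.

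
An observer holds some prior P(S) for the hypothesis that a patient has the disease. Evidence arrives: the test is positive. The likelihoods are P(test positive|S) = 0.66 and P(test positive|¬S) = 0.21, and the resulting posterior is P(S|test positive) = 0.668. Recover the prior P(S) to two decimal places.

P(S) = 0.39

Bayes' rule in odds form gives O(S|E) = O(S)·[P(E|S)/P(E|¬S)], hence O(S) = O(S|E)/LR.
Posterior odds = 0.668/(1−0.668) = 2.0120. LR = 0.66/0.21 = 3.1429.
Prior odds = 2.0120/3.1429 = 0.6402, so P(S) = 0.6402/(1+0.6402) ≈ 0.39.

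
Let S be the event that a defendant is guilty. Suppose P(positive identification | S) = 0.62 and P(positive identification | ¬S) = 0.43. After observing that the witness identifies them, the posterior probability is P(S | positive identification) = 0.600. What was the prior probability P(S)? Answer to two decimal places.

Bayes' rule in odds form gives O(S|E) = O(S)·[P(E|S)/P(E|¬S)], hence O(S) = O(S|E)/LR.
Posterior odds = 0.600/(1−0.600) = 1.5000. LR = 0.62/0.43 = 1.4419.
Prior odds = 1.5000/1.4419 = 1.0403, so P(S) = 1.0403/(1+1.0403) ≈ 0.51.

P(S) = 0.51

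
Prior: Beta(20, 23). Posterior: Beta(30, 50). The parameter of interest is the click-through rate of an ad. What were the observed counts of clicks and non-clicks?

A Beta(α, β) prior with s successes and f failures in binomial data gives a Beta(α+s, β+f) posterior.
So s = 30 − 20 = 10 and f = 50 − 23 = 27.

10 clicks and 27 non-clicks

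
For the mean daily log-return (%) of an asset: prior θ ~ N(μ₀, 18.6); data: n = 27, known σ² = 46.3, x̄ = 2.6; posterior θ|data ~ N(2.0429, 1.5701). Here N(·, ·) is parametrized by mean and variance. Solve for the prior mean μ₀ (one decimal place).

The posterior mean is a precision-weighted average: μ_n = (τ₀μ₀ + τ_data·x̄)/(τ₀+τ_data), with τ₀=1/σ₀² and τ_data=n/σ².
Here τ₀ = 1/18.6 = 0.053763 and τ_data = 27/46.3 = 0.583153, so τ_n = 0.636916.
Rearranging for μ₀: μ₀ = (μ_n·τ_n − τ_data·x̄)/τ₀ = (2.0429·0.636916 − 0.583153·2.6) / 0.053763 = -0.215042/0.053763 ≈ -4.0.

μ₀ = -4.0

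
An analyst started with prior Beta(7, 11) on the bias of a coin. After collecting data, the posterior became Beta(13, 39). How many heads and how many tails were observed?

Under Beta–binomial conjugacy the posterior parameters are (a+s, b+f).
Match parameters: s=13−7=6, f=39−11=28.

6 heads and 28 tails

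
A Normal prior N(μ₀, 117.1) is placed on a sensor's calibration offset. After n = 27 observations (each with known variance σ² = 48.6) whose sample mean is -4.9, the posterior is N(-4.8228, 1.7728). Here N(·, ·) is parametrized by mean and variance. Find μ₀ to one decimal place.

The posterior mean is a precision-weighted average: μ_n = (τ₀μ₀ + τ_data·x̄)/(τ₀+τ_data), with τ₀=1/σ₀² and τ_data=n/σ².
Here τ₀ = 1/117.1 = 0.008540 and τ_data = 27/48.6 = 0.555556, so τ_n = 0.564096.
Rearranging for μ₀: μ₀ = (μ_n·τ_n − τ_data·x̄)/τ₀ = (-4.8228·0.564096 − 0.555556·-4.9) / 0.008540 = 0.001702/0.008540 ≈ 0.2.

μ₀ = 0.2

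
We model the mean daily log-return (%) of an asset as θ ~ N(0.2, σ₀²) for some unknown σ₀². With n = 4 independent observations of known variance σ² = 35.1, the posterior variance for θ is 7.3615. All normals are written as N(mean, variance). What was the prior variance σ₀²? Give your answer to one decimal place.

For the Normal–Normal model with known σ², precisions add: τ_n = τ₀ + n/σ².
So 1/σ₀² = 1/7.3615 − 4/35.1 = 0.135842 − 0.113960 = 0.021882.
Hence σ₀² = 1/0.021882 ≈ 45.7.

σ₀² = 45.7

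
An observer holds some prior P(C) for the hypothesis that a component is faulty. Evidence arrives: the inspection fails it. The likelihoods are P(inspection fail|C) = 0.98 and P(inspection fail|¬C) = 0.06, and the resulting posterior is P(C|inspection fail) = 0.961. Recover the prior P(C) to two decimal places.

P(C) = 0.60

In odds form, posterior odds = prior odds × likelihood ratio, so prior odds = posterior odds ÷ LR.
Posterior odds = 0.961/(1−0.961) = 24.6410. LR = 0.98/0.06 = 16.3333.
Prior odds = 24.6410/16.3333 = 1.5086, so P(C) = 1.5086/(1+1.5086) ≈ 0.60.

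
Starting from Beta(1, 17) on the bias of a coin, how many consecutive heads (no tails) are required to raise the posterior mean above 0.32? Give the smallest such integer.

After k heads and 0 tails the posterior is Beta(1+k, 17), with mean (1+k)/(1+17+k).
Set (1+k)/(18+k) > 0.32 and solve: k > (0.32·18 − 1)/(1 − 0.32) = 7.000.
The smallest integer exceeding 7.000 is 8.

k = 8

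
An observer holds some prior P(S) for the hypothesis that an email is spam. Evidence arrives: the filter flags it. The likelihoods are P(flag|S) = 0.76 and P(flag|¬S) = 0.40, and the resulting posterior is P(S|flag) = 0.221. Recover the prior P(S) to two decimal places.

Bayes' rule in odds form gives O(S|E) = O(S)·[P(E|S)/P(E|¬S)], hence O(S) = O(S|E)/LR.
Posterior odds = 0.221/(1−0.221) = 0.2837. LR = 0.76/0.40 = 1.9000.
Prior odds = 0.2837/1.9000 = 0.1493, so P(S) = 0.1493/(1+0.1493) ≈ 0.13.

P(S) = 0.13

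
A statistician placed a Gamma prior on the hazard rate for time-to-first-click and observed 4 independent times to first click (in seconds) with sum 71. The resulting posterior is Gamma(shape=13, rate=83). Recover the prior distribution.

Gamma(shape=9, rate=12)

Gamma–exponential conjugacy: posterior shape = α + n, posterior rate = β + Σtᵢ.
So α = 13 − 4 = 9 and β = 83 − 71 = 12.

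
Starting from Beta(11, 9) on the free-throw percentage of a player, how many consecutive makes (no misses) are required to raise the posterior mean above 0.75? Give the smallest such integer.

k = 17

After k makes and 0 misses the posterior is Beta(11+k, 9), with mean (11+k)/(11+9+k).
Set (11+k)/(20+k) > 0.75 and solve: k > (0.75·20 − 11)/(1 − 0.75) = 16.000.
The smallest integer exceeding 16.000 is 17.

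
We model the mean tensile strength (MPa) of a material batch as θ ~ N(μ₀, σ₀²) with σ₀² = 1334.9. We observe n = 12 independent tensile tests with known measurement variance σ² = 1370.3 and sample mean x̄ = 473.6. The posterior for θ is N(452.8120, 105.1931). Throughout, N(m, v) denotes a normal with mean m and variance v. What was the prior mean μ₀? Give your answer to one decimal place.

With known observation variance, the Normal–Normal posterior has precision τ_n = τ₀ + n/σ² and mean μ_n = (τ₀μ₀ + (n/σ²)x̄)/τ_n.
Here τ₀ = 1/1334.9 = 0.000749 and τ_data = 12/1370.3 = 0.008757, so τ_n = 0.009506.
Rearranging for μ₀: μ₀ = (μ_n·τ_n − τ_data·x̄)/τ₀ = (452.8120·0.009506 − 0.008757·473.6) / 0.000749 = 0.157116/0.000749 ≈ 209.8.

μ₀ = 209.8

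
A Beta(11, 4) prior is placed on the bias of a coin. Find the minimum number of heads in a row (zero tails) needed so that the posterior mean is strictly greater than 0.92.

After k heads and 0 tails the posterior is Beta(11+k, 4), with mean (11+k)/(11+4+k).
Set (11+k)/(15+k) > 0.92 and solve: k > (0.92·15 − 11)/(1 − 0.92) = 35.000.
The smallest integer exceeding 35.000 is 36, and checking k=36: (47)/(51) = 0.9216 > 0.92.

k = 36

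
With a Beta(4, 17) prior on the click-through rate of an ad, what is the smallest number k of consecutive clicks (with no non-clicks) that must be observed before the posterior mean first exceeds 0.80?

k = 65

After k clicks and 0 non-clicks the posterior is Beta(4+k, 17), with mean (4+k)/(4+17+k).
Set (4+k)/(21+k) > 0.80 and solve: k > (0.80·21 − 4)/(1 − 0.80) = 64.000.
The smallest integer exceeding 64.000 is 65, and checking k=65: (69)/(86) = 0.8023 > 0.80.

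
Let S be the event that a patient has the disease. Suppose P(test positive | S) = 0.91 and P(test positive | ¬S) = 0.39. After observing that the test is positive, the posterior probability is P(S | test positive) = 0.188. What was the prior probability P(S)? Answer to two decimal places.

P(S) = 0.09

Bayes' rule in odds form gives O(S|E) = O(S)·[P(E|S)/P(E|¬S)], hence O(S) = O(S|E)/LR.
Posterior odds = 0.188/(1−0.188) = 0.2315. LR = 0.91/0.39 = 2.3333.
Prior odds = 0.2315/2.3333 = 0.0992, so P(S) = 0.0992/(1+0.0992) ≈ 0.09.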